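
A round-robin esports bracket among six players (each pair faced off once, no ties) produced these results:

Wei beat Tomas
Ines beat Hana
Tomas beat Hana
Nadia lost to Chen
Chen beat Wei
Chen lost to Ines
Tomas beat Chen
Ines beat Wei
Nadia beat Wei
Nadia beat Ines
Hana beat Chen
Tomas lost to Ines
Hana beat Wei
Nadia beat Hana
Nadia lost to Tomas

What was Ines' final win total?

Ines' results: beat Chen, Tomas, Hana, Wei; lost to Nadia.
That is 4 wins.

4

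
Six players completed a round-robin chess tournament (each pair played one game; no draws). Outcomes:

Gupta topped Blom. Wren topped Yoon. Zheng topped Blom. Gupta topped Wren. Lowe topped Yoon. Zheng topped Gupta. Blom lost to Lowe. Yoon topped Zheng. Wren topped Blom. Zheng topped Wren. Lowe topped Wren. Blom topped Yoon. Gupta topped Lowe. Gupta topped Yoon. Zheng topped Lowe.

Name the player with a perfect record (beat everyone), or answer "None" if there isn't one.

None

Highest win total is Zheng with 4 (out of 5 possible).
Zheng lost to Yoon, so no player went undefeated.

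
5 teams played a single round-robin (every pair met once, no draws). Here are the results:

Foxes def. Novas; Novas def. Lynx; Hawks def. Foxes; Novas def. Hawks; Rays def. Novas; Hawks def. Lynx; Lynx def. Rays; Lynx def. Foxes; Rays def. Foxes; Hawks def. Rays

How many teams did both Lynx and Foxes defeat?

Lynx beat: Rays, Foxes.
Foxes beat: Novas.
No one was beaten by both.

0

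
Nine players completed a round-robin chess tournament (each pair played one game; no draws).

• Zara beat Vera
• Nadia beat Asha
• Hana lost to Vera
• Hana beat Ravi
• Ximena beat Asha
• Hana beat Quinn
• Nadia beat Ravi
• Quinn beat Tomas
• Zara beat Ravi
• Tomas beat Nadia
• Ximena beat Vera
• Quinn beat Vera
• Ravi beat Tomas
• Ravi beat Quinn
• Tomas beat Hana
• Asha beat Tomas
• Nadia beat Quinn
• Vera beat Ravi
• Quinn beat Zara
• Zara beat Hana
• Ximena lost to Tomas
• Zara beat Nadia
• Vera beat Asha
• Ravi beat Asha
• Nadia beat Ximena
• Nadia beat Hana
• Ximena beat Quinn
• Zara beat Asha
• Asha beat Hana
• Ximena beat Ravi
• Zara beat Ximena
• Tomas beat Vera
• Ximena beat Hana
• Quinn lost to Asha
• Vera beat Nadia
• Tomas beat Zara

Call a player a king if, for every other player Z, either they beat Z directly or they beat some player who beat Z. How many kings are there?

7

Ximena reaches everyone (king).
Ravi reaches everyone (king).
Hana cannot reach Ximena, Nadia in two steps.
Asha reaches everyone (king).
Zara reaches everyone (king).
Quinn reaches everyone (king).
Vera cannot reach Zara in two steps.
Tomas reaches everyone (king).
Nadia reaches everyone (king).
Kings: Ximena, Ravi, Asha, Zara, Quinn, Tomas, Nadia — 7.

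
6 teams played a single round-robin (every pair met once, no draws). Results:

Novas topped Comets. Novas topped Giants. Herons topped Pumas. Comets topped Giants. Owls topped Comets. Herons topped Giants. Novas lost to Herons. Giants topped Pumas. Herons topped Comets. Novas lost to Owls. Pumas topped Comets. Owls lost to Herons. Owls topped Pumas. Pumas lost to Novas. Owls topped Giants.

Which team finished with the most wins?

Herons

Win totals: Herons 5, Comets 1, Owls 4, Giants 1, Novas 3, Pumas 1.
Herons leads with 5 wins (next highest: 4).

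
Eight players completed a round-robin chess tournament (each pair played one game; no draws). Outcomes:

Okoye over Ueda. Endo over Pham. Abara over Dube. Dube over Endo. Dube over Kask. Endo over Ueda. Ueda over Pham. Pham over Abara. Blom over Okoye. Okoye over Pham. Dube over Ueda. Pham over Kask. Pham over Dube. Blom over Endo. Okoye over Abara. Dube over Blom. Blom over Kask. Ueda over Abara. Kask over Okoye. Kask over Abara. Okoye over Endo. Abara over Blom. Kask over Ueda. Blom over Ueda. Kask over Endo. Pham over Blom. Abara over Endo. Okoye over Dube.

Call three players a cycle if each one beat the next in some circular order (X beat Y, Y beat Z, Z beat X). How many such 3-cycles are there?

Win totals: Okoye 5, Endo 2, Blom 4, Abara 3, Dube 4, Pham 4, Ueda 2, Kask 4.
A player with w wins dominates both others in C(w,2) triples; summing gives 10 + 1 + 6 + 3 + 6 + 6 + 1 + 6 = 39 transitive triples.
Total triples C(8,3) = 56, so cyclic triples = 56 − 39 = 17.

17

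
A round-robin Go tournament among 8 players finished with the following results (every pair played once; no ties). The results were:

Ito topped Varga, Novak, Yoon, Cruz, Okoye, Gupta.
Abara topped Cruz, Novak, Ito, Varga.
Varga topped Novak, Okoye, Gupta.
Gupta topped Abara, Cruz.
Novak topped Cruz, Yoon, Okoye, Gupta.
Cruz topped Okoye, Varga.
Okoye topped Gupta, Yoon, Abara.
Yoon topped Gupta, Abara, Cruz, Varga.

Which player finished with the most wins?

Win totals: Varga 3, Yoon 4, Novak 4, Okoye 3, Ito 6, Abara 4, Cruz 2, Gupta 2.
Ito leads with 6 wins (next highest: 4).

Ito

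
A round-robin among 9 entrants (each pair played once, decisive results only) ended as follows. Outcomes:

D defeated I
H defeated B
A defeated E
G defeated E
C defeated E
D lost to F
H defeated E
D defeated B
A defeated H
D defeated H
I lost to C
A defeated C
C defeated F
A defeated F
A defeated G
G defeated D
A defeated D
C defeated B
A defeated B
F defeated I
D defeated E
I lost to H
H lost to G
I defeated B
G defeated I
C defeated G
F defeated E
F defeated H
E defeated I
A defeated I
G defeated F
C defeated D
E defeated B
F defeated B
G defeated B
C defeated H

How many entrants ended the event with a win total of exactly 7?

Win totals: A 8, B 0, C 7, D 4, E 2, F 5, G 6, H 3, I 1.
Exactly 7: C — 1 entrant.

1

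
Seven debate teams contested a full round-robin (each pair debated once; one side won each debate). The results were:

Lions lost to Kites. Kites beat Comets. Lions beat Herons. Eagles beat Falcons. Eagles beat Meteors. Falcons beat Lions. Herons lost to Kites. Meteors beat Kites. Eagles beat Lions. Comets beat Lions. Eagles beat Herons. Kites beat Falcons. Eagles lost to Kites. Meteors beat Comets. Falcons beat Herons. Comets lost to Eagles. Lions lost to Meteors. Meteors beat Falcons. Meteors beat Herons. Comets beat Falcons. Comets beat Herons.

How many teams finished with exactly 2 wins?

Win totals: Falcons 2, Kites 5, Comets 3, Lions 1, Herons 0, Eagles 5, Meteors 5.
Exactly 2: Falcons — 1 team.

1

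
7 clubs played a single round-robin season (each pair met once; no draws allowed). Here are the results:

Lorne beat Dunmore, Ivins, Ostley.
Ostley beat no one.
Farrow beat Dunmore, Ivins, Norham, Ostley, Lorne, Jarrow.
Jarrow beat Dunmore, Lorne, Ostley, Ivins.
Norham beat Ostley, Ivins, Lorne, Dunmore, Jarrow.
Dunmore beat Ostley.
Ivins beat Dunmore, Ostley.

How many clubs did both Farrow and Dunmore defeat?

1

Farrow beat: Ivins, Lorne, Jarrow, Dunmore, Norham, Ostley.
Dunmore beat: Ostley.
Both beat: Ostley — 1.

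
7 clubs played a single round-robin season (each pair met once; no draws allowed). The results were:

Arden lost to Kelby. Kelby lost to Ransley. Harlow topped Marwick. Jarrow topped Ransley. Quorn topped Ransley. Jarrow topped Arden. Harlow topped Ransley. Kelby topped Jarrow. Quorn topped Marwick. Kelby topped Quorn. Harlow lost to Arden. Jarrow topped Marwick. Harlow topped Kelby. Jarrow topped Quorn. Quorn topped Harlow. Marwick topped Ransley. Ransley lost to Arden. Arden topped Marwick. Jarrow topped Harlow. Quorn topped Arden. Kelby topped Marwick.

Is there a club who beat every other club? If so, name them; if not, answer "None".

Highest win total is Jarrow with 5 (out of 6 possible).
Jarrow lost to Kelby, so no club went undefeated.

None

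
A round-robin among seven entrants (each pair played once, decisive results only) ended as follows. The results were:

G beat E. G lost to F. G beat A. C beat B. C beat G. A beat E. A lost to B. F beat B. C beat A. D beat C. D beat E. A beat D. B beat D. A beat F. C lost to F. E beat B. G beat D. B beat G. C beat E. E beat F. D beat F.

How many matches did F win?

3

F's results: beat B, C, G; lost to A, D, E.
That is 3 wins.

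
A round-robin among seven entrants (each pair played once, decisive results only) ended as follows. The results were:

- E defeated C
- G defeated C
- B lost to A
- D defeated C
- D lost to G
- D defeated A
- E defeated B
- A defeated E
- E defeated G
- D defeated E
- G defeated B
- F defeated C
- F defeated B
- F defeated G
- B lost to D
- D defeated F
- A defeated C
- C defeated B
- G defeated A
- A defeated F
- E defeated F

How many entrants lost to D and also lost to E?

D beat: A, B, C, E, F.
E beat: B, C, F, G.
Both beat: B, C, F — 3.

3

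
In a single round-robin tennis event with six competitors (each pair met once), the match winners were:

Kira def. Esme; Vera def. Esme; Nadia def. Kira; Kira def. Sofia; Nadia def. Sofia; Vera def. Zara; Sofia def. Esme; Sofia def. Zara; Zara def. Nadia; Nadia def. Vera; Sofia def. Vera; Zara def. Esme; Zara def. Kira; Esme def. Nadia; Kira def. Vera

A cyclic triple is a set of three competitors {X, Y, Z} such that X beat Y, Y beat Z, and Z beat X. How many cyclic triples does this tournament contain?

Win totals: Sofia 3, Zara 3, Kira 3, Vera 2, Nadia 3, Esme 1.
A competitor with w wins dominates both others in C(w,2) triples; summing gives 3 + 3 + 3 + 1 + 3 + 0 = 13 transitive triples.
Total triples C(6,3) = 20, so cyclic triples = 20 − 13 = 7.

7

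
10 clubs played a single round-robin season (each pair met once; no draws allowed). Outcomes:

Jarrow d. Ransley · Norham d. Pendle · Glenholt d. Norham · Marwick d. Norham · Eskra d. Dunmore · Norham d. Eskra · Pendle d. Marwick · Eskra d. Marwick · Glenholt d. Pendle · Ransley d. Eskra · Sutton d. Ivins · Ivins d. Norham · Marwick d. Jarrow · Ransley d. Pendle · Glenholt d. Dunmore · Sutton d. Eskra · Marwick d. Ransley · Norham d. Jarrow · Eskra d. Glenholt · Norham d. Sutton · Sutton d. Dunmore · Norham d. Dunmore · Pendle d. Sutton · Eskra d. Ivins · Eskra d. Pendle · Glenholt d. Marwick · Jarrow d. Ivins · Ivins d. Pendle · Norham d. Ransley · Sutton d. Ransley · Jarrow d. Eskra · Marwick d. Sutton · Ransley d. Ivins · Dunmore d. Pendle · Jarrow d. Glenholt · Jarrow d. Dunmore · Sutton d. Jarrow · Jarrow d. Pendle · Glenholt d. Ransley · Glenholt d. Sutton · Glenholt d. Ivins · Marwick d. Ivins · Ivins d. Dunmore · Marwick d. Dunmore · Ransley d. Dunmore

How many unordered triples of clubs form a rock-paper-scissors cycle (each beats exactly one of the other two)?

24

Win totals: Sutton 5, Ivins 3, Dunmore 1, Eskra 5, Ransley 4, Jarrow 6, Pendle 2, Glenholt 7, Norham 6, Marwick 6.
A club with w wins dominates both others in C(w,2) triples; summing gives 10 + 3 + 0 + 10 + 6 + 15 + 1 + 21 + 15 + 15 = 96 transitive triples.
Total triples C(10,3) = 120, so cyclic triples = 120 − 96 = 24.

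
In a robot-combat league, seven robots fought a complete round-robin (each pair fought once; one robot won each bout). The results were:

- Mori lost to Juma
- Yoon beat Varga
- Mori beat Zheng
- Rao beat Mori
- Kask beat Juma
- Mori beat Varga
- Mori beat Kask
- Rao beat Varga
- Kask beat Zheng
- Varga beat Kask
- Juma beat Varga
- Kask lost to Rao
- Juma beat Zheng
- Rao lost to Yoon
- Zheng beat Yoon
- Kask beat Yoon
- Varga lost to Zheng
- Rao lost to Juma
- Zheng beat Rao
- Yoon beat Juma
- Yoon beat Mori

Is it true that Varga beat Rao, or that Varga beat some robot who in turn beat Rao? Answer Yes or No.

No

Varga did not beat Rao directly.
Varga beat Kask, but each of them lost to Rao. No two-step path.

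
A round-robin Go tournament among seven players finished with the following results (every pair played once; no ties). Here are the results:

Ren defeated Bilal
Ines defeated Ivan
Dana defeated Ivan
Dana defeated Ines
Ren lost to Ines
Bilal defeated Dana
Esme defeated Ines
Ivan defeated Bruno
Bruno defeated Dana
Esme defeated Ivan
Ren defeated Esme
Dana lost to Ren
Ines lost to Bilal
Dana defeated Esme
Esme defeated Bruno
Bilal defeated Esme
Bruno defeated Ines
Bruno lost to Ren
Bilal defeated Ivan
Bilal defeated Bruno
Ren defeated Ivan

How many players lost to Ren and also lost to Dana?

2

Ren beat: Bruno, Esme, Ivan, Bilal, Dana.
Dana beat: Ines, Esme, Ivan.
Both beat: Esme, Ivan — 2.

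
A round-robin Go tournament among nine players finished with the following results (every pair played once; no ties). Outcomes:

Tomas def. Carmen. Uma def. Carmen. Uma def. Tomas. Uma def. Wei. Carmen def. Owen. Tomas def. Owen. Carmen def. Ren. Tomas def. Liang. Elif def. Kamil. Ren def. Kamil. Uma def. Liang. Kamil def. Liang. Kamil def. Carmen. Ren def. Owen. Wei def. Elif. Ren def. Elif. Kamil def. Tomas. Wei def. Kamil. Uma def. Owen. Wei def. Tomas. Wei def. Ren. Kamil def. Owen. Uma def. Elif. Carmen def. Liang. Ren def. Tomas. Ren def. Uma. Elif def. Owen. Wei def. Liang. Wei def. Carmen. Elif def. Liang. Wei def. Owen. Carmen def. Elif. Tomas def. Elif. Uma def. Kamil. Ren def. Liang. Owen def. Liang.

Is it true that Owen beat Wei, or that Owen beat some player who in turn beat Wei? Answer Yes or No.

No

Owen did not beat Wei directly.
Owen beat Liang, but each of them lost to Wei. No two-step path.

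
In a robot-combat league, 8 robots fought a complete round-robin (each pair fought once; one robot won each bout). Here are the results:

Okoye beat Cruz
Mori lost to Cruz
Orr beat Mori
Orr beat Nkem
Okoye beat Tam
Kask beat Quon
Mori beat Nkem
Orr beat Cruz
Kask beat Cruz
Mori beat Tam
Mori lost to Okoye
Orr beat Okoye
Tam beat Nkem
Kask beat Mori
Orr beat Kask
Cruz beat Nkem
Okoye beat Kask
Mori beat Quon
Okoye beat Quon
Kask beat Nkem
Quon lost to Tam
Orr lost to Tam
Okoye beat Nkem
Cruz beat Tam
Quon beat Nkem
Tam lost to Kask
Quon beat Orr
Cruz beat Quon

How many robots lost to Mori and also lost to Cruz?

3

Mori beat: Tam, Nkem, Quon.
Cruz beat: Tam, Mori, Nkem, Quon.
Both beat: Tam, Nkem, Quon — 3.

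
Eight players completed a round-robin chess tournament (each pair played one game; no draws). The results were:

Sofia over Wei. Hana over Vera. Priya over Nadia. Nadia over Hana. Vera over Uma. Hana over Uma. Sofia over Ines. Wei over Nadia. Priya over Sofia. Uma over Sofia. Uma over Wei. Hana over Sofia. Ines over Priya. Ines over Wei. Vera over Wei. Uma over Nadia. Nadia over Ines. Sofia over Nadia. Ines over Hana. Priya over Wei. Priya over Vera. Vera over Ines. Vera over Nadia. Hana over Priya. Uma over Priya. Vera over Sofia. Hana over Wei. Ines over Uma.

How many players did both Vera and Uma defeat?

Vera beat: Sofia, Nadia, Wei, Ines, Uma.
Uma beat: Sofia, Nadia, Wei, Priya.
Both beat: Sofia, Nadia, Wei — 3.

3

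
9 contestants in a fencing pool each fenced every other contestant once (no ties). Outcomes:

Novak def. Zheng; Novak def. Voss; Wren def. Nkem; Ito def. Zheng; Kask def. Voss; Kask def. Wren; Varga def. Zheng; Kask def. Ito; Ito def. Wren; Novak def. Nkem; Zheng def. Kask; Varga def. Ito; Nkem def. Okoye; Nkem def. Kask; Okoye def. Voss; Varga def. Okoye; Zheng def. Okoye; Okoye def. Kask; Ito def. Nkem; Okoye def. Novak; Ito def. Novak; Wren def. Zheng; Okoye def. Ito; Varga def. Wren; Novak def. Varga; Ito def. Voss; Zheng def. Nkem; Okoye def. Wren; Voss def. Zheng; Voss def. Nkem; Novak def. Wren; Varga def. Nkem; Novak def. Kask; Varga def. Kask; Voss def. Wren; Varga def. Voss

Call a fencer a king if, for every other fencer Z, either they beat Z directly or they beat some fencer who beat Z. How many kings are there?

4

Ito reaches everyone (king).
Zheng cannot reach Varga in two steps.
Kask cannot reach Varga, Okoye in two steps.
Nkem cannot reach Zheng, Varga in two steps.
Varga reaches everyone (king).
Novak reaches everyone (king).
Voss cannot reach Ito, Varga, Novak in two steps.
Wren cannot reach Ito, Varga, Novak, Voss in two steps.
Okoye reaches everyone (king).
Kings: Ito, Varga, Novak, Okoye — 4.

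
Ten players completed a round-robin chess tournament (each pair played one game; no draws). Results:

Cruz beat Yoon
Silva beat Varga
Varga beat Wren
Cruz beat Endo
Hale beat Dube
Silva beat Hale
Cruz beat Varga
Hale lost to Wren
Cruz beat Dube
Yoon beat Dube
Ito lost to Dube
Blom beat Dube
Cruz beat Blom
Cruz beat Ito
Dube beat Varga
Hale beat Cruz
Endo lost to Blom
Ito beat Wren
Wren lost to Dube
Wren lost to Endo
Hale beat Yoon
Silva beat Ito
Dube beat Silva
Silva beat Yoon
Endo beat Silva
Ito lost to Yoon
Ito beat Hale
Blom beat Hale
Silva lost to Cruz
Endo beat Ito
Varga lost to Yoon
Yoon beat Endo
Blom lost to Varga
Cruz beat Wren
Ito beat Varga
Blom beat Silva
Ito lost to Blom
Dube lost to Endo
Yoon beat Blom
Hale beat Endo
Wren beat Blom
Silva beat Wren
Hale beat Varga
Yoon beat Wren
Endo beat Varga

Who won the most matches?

Cruz

Win totals: Blom 5, Ito 3, Wren 2, Cruz 8, Endo 5, Dube 4, Silva 5, Varga 2, Hale 5, Yoon 6.
Cruz leads with 8 wins (next highest: 6).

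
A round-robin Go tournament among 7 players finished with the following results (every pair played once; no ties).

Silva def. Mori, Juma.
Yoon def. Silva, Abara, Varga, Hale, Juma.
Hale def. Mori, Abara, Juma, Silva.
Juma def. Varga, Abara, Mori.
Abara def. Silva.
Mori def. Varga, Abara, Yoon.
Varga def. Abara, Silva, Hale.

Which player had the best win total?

Win totals: Abara 1, Silva 2, Mori 3, Varga 3, Hale 4, Yoon 5, Juma 3.
Yoon leads with 5 wins (next highest: 4).

Yoon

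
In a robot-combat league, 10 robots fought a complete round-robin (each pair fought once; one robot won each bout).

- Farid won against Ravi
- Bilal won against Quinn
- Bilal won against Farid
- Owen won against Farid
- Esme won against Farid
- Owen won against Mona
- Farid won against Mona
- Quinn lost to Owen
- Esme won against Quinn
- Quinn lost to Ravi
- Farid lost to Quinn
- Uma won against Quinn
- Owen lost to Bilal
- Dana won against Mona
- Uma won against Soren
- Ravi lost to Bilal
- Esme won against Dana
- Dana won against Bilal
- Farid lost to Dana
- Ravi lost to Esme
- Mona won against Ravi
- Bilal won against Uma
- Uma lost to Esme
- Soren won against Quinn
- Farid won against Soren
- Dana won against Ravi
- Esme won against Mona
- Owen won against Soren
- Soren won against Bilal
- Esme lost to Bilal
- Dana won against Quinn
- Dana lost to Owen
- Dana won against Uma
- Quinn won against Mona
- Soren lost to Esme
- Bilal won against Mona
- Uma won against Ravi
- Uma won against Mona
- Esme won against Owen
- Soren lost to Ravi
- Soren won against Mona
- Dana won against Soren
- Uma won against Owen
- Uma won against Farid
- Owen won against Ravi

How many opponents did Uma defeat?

6

Uma's results: beat Soren, Quinn, Farid, Owen, Mona, Ravi; lost to Dana, Esme, Bilal.
That is 6 wins.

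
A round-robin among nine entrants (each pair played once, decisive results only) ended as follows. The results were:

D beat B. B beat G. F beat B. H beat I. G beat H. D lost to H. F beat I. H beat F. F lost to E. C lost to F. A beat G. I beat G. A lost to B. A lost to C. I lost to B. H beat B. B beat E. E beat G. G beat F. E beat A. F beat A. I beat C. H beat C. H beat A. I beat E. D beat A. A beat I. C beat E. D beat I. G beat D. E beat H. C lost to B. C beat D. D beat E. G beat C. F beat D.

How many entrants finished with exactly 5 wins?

2

Win totals: A 2, B 5, C 3, D 4, E 4, F 5, G 4, H 6, I 3.
Exactly 5: B, F — 2 entrants.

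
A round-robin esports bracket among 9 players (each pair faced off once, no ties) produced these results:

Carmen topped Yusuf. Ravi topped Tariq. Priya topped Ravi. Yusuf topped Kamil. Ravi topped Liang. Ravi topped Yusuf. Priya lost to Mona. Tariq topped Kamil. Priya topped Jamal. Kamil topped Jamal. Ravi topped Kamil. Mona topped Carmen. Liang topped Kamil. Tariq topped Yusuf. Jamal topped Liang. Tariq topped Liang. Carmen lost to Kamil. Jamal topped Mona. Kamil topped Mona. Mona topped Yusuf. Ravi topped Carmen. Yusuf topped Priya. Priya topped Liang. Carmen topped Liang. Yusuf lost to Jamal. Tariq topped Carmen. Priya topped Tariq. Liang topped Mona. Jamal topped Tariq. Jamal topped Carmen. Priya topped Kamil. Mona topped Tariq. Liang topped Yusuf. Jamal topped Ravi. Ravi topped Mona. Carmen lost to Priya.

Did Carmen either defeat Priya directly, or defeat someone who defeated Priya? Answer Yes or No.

Carmen did not beat Priya directly.
Carmen beat Liang, Yusuf. Of those, Yusuf beat Priya.

Yes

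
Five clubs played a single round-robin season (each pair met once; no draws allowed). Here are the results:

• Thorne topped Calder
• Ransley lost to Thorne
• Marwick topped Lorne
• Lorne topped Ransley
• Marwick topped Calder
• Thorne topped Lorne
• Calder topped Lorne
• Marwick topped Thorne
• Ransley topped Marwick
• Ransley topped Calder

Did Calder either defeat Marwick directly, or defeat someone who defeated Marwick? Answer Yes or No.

No

Calder did not beat Marwick directly.
Calder beat Lorne, but each of them lost to Marwick. No two-step path.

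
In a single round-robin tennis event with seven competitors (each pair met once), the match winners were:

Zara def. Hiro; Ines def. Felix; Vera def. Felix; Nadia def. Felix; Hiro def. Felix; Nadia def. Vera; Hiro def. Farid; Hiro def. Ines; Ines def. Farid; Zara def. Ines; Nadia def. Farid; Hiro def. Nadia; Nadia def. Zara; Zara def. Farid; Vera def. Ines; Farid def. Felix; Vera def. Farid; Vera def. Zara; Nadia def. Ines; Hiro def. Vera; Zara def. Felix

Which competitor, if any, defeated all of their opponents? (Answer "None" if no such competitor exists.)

Highest win total is Nadia with 5 (out of 6 possible).
Nadia lost to Hiro, so no competitor went undefeated.

None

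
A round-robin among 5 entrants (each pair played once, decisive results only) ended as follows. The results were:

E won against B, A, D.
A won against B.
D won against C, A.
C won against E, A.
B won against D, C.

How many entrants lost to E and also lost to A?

1

E beat: A, B, D.
A beat: B.
Both beat: B — 1.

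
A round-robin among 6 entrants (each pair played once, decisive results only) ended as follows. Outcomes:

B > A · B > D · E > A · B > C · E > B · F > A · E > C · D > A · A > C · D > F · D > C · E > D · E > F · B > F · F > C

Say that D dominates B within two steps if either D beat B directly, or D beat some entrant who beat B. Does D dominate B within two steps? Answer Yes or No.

D did not beat B directly.
D beat A, C, F, but each of them lost to B. No two-step path.

No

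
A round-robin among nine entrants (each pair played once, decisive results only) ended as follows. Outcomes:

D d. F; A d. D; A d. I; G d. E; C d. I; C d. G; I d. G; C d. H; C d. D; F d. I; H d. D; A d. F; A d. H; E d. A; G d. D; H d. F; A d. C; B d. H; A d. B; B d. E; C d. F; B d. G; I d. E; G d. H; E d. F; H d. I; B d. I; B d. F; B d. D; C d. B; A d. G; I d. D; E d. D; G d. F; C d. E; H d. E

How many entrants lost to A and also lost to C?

6

A beat: B, C, D, F, G, H, I.
C beat: B, D, E, F, G, H, I.
Both beat: B, D, F, G, H, I — 6.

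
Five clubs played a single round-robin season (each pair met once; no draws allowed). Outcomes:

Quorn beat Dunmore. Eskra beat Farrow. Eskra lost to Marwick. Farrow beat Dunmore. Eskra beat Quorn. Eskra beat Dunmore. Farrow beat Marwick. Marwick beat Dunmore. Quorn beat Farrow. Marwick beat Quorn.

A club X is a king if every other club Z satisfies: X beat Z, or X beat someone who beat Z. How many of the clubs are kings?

Dunmore cannot reach Quorn, Eskra, Marwick, Farrow in two steps.
Quorn cannot reach Eskra in two steps.
Eskra reaches everyone (king).
Marwick reaches everyone (king).
Farrow reaches everyone (king).
Kings: Eskra, Marwick, Farrow — 3.

3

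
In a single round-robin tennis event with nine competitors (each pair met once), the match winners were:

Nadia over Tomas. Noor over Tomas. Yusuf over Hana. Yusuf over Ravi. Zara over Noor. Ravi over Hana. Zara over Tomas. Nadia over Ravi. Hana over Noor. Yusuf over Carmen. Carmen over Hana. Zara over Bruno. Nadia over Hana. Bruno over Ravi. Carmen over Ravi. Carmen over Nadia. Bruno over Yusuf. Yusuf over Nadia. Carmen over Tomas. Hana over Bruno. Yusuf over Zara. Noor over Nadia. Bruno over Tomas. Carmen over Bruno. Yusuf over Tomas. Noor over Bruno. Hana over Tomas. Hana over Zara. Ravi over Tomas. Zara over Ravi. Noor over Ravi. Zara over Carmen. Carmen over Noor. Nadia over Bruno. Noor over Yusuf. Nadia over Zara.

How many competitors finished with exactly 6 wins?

2

Win totals: Tomas 0, Zara 5, Carmen 6, Yusuf 6, Nadia 5, Noor 5, Bruno 3, Hana 4, Ravi 2.
Exactly 6: Carmen, Yusuf — 2 competitors.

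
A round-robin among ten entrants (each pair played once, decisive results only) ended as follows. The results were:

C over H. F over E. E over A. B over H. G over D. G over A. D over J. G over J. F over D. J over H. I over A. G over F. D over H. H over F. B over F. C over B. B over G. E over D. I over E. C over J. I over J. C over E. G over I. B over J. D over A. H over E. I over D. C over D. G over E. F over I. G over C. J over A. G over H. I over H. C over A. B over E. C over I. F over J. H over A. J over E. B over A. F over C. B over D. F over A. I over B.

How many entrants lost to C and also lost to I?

C beat: A, B, D, E, H, I, J.
I beat: A, B, D, E, H, J.
Both beat: A, B, D, E, H, J — 6.

6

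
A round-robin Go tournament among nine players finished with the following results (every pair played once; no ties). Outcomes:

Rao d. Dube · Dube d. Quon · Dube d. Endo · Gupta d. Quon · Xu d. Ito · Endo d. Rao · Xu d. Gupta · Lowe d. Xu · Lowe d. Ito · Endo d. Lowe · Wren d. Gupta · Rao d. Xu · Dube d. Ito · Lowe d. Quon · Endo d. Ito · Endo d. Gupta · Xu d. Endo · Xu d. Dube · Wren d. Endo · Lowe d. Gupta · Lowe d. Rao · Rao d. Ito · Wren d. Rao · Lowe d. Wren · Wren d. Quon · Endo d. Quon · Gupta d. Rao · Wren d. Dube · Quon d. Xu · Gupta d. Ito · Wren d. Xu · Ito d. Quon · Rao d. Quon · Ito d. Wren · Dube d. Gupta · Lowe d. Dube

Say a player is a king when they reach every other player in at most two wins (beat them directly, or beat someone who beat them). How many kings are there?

Gupta cannot reach Endo, Lowe in two steps.
Endo reaches everyone (king).
Ito cannot reach Lowe in two steps.
Xu reaches everyone (king).
Wren reaches everyone (king).
Rao cannot reach Lowe in two steps.
Quon cannot reach Wren, Rao, Lowe in two steps.
Lowe reaches everyone (king).
Dube reaches everyone (king).
Kings: Endo, Xu, Wren, Lowe, Dube — 5.

5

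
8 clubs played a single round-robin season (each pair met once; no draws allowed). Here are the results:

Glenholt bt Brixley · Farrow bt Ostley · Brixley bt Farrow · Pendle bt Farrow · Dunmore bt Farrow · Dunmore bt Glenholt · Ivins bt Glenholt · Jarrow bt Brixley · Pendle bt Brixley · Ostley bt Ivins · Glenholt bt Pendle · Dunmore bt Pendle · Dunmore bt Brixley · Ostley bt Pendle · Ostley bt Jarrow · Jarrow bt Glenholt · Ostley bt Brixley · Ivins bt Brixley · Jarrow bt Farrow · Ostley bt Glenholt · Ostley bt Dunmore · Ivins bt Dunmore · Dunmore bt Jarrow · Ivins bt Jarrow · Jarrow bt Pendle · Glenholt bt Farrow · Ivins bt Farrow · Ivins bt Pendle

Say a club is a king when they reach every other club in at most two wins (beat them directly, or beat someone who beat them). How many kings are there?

3

Pendle cannot reach Glenholt, Ivins, Jarrow, Dunmore in two steps.
Glenholt cannot reach Ivins, Jarrow, Dunmore in two steps.
Farrow reaches everyone (king).
Brixley cannot reach Pendle, Glenholt, Ivins, Jarrow, Dunmore in two steps.
Ivins reaches everyone (king).
Jarrow cannot reach Ivins, Dunmore in two steps.
Ostley reaches everyone (king).
Dunmore cannot reach Ivins in two steps.
Kings: Farrow, Ivins, Ostley — 3.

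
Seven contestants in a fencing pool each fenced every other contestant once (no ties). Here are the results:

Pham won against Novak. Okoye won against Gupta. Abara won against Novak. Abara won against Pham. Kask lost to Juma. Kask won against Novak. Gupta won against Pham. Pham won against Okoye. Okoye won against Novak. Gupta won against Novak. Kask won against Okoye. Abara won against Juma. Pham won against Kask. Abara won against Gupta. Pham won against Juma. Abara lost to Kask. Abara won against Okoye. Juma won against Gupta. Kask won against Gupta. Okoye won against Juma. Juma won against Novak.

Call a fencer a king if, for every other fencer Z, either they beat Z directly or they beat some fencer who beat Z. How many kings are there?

Juma reaches everyone (king).
Okoye cannot reach Abara in two steps.
Gupta cannot reach Abara in two steps.
Pham reaches everyone (king).
Abara reaches everyone (king).
Kask reaches everyone (king).
Novak cannot reach Juma, Okoye, Gupta, Pham, Abara, Kask in two steps.
Kings: Juma, Pham, Abara, Kask — 4.

4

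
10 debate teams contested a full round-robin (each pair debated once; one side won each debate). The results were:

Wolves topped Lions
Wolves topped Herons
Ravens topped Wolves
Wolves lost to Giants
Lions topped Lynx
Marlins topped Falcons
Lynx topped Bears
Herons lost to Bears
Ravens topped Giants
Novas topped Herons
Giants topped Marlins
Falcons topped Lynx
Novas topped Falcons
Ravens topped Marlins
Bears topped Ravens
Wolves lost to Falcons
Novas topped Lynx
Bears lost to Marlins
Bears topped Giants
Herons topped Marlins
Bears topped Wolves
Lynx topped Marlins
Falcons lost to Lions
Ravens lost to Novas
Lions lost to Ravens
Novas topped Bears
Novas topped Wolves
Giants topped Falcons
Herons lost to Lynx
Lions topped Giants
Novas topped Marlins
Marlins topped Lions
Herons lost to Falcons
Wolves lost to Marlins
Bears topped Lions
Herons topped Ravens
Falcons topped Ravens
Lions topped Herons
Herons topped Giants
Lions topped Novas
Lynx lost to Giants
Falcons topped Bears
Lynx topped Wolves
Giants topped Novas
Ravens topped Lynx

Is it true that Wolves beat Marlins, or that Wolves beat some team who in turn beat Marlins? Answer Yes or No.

Wolves did not beat Marlins directly.
Wolves beat Lions, Herons. Of those, Herons beat Marlins.

Yes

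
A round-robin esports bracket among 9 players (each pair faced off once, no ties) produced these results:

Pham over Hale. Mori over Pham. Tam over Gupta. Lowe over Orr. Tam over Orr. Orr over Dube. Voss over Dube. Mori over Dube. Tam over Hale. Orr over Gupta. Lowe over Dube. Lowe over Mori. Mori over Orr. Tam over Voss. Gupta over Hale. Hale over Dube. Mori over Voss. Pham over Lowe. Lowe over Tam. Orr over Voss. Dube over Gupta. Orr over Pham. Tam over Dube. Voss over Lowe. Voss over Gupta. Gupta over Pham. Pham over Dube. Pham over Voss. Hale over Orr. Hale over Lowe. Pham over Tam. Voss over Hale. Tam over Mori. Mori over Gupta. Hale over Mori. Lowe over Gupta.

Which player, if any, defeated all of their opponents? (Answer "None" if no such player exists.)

None

Highest win total is Tam with 6 (out of 8 possible).
Tam lost to Lowe, Pham, so no player went undefeated.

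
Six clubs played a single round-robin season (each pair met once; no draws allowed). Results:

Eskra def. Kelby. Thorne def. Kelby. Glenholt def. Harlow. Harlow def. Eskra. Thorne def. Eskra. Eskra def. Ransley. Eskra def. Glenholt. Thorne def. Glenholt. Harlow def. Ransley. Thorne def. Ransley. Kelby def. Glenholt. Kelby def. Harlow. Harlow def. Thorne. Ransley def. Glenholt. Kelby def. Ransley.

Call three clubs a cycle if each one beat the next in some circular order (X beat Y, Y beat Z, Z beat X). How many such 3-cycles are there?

5

Of the C(6,3) = 20 triples, the cyclic ones are: {Glenholt, Thorne, Harlow}; {Glenholt, Ransley, Harlow}; {Glenholt, Harlow, Eskra}; {Kelby, Thorne, Harlow}; {Kelby, Harlow, Eskra}.
That is 5.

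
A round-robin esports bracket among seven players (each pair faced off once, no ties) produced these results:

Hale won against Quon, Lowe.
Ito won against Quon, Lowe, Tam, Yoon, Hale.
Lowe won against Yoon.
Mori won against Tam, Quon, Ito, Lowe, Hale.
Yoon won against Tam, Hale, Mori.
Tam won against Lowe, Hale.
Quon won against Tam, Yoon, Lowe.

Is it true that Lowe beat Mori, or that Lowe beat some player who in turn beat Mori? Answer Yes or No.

Lowe did not beat Mori directly.
Lowe beat Yoon. Of those, Yoon beat Mori.

Yes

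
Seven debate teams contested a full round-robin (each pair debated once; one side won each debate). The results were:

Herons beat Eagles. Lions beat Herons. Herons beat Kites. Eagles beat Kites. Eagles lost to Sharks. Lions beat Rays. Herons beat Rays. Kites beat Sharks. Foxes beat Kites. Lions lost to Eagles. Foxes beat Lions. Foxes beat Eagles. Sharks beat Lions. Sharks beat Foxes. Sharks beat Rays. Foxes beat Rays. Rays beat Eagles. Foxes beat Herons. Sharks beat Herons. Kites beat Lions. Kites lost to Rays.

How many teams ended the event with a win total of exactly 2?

4

Win totals: Herons 3, Sharks 5, Lions 2, Eagles 2, Kites 2, Rays 2, Foxes 5.
Exactly 2: Lions, Eagles, Kites, Rays — 4 teams.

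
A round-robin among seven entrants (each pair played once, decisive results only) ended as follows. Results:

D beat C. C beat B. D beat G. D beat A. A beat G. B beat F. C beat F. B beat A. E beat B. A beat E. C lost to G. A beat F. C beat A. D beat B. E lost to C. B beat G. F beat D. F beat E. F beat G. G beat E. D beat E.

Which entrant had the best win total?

Win totals: A 3, B 3, C 4, D 5, E 1, F 3, G 2.
D leads with 5 wins (next highest: 4).

D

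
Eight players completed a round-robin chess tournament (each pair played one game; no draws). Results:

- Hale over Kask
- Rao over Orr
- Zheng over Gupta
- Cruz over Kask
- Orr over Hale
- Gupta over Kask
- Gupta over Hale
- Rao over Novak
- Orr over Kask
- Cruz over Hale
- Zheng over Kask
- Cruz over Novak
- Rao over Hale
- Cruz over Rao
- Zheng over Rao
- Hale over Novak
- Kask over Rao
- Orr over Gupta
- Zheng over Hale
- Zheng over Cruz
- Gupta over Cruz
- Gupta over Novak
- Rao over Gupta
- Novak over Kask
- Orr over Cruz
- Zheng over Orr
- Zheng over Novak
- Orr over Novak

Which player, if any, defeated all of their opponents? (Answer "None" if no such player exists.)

Zheng

Zheng has 7 wins out of 7 opponents — a perfect record.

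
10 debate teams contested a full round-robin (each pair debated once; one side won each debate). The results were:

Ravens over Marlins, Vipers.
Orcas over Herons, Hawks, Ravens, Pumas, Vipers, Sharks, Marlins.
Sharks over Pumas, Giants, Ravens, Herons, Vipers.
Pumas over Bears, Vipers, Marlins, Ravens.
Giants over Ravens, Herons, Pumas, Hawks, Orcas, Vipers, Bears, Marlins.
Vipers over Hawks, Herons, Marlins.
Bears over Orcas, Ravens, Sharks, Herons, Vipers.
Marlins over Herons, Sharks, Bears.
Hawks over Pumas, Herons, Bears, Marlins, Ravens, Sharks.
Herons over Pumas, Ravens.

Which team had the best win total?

Giants

Win totals: Vipers 3, Pumas 4, Hawks 6, Bears 5, Orcas 7, Giants 8, Marlins 3, Ravens 2, Herons 2, Sharks 5.
Giants leads with 8 wins (next highest: 7).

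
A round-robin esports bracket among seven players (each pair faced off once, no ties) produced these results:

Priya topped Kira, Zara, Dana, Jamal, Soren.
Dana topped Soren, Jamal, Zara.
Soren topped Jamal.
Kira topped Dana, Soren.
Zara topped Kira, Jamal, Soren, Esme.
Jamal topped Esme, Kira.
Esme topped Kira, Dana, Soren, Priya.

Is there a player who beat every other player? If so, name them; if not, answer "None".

Highest win total is Priya with 5 (out of 6 possible).
Priya lost to Esme, so no player went undefeated.

None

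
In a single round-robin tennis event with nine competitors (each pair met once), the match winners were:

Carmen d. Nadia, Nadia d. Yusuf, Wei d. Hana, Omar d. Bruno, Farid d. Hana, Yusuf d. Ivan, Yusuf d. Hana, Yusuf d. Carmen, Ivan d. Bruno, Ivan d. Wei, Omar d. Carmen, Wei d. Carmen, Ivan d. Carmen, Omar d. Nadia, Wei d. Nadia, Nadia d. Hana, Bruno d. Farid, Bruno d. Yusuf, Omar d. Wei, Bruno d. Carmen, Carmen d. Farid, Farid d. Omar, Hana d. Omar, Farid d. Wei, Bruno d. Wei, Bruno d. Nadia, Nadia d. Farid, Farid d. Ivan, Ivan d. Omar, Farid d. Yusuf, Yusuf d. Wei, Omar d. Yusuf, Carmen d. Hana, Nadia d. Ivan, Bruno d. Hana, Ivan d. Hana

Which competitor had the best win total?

Bruno

Win totals: Nadia 4, Yusuf 4, Farid 5, Omar 5, Carmen 3, Ivan 5, Bruno 6, Hana 1, Wei 3.
Bruno leads with 6 wins (next highest: 5).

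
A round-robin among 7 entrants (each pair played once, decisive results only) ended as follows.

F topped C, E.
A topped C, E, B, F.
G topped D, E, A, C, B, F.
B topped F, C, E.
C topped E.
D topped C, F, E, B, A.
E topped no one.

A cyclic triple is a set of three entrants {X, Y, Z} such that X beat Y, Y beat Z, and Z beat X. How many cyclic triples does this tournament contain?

Win totals: A 4, B 3, C 1, D 5, E 0, F 2, G 6.
An entrant with w wins dominates both others in C(w,2) triples; summing gives 6 + 3 + 0 + 10 + 0 + 1 + 15 = 35 transitive triples.
Total triples C(7,3) = 35, so cyclic triples = 35 − 35 = 0.

0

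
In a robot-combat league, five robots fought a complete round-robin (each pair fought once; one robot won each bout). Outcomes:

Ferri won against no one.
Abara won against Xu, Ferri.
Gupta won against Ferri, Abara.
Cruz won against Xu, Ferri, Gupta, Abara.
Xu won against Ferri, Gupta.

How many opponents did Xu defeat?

2

Xu's results: beat Ferri, Gupta; lost to Abara, Cruz.
That is 2 wins.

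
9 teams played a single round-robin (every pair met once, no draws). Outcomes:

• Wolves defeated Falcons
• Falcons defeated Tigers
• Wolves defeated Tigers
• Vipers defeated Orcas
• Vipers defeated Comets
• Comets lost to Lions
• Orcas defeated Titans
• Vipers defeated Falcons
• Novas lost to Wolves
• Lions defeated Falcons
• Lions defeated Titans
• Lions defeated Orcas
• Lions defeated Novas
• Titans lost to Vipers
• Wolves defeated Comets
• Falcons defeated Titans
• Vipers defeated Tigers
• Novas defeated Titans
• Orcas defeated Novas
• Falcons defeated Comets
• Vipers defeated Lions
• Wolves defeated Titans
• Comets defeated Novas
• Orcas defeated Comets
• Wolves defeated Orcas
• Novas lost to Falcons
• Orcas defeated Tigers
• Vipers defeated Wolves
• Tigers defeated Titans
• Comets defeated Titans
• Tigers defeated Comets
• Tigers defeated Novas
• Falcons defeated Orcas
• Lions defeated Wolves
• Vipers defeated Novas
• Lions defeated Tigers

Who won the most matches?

Vipers

Win totals: Tigers 3, Wolves 6, Orcas 4, Titans 0, Falcons 5, Comets 2, Lions 7, Novas 1, Vipers 8.
Vipers leads with 8 wins (next highest: 7).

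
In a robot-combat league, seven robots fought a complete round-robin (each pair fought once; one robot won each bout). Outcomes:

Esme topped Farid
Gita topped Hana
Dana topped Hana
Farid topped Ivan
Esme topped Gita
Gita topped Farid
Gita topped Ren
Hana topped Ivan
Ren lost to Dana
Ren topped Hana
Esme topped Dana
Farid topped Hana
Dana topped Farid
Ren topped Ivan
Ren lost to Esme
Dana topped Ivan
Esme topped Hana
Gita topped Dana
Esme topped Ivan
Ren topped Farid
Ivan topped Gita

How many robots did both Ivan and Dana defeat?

0

Ivan beat: Gita.
Dana beat: Ren, Ivan, Farid, Hana.
No one was beaten by both.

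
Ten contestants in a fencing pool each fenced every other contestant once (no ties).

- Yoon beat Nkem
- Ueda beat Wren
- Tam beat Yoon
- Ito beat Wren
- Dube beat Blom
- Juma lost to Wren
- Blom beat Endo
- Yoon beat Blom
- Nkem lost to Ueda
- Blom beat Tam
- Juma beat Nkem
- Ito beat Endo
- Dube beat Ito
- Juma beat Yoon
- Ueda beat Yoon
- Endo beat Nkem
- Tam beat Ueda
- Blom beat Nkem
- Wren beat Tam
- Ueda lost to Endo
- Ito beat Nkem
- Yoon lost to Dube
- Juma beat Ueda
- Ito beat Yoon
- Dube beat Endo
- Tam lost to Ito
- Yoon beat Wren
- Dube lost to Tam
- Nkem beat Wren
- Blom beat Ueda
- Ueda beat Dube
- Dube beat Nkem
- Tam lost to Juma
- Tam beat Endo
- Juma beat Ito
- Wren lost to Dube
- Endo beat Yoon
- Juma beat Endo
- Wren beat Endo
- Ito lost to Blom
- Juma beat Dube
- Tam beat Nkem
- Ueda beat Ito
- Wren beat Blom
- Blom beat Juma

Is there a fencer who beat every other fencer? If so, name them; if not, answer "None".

None

Highest win total is Juma with 7 (out of 9 possible).
Juma lost to Blom, Wren, so no fencer went undefeated.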